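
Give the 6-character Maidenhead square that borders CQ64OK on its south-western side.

Longitude subsquare o = 14; −1 → 13 = n.
Latitude subsquare k = 10; −1 → 9 = j.

CQ64nj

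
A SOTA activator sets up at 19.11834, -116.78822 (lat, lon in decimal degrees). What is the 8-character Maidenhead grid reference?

DK19oc58

Add 180° to longitude and 90° to latitude: 63.21178, 109.11834.
Field (20°×10°, letters A–R): 63.21178/20 → 3 → D, 109.11834/10 → 10 → K; chars DK.
Square (2°×1°, digits 0–9): 3.21178/2 → 1, 9.11834/1 → 9; chars 19.
Subsquare (5′×2.5′, letters a–x): 1.21178/0.0833333 → 14 → o, 0.11834/0.0416667 → 2 → c; chars oc.
Extended square (30″×15″, digits 0–9): 0.04511/0.00833333 → 5, 0.03501/0.00416667 → 8; chars 58.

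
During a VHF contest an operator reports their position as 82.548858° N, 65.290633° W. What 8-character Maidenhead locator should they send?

FR72in51

Offset from 180°W / 90°S: lon 114.70937°, lat 172.54886°.
Field: 114.70937/20 → 5 → F, 172.54886/10 → 17 → R; chars FR.
Square: 14.70937/2 → 7, 2.54886/1 → 2; chars 72.
Subsquare: 0.70937/0.0833333 → 8 → i, 0.54886/0.0416667 → 13 → n; chars in.
Extended square: 0.04270/0.00833333 → 5, 0.00719/0.00416667 → 1; chars 51.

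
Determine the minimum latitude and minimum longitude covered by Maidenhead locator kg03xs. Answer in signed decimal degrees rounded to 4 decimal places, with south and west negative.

-26.2500, 21.9167

Field K=10, G=6: +10·20° lon, +6·10° lat → SW at lon 20°, lat -30°.
Square 0, 3: +0·2° lon, +3·1° lat → SW at lon 20°, lat -27°.
Subsquare x=23, s=18: +23·0.0833333° lon, +18·0.0416667° lat → SW at lon 21.9167°, lat -26.25°.
latitude -26.2500, longitude 21.9167.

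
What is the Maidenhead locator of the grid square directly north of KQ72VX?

KQ73va

Latitude subsquare x = 23; +1 → 24, wraps to 0 = a, carry into square.
Latitude square 2; +1 → 3.
The longitude characters are unchanged.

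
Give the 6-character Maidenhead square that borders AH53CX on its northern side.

AH54ca

Latitude subsquare x = 23; +1 → 24, wraps to 0 = a, carry into square.
Latitude square 3; +1 → 4.
The longitude characters are unchanged.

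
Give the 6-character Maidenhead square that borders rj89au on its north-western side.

RJ79xv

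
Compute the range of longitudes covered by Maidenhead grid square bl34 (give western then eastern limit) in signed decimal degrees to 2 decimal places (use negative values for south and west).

Field B=1, L=11: +1·20° lon, +11·10° lat → SW at lon -160°, lat 20°.
Square 3, 4: +3·2° lon, +4·1° lat → SW at lon -154°, lat 24°.
Cell spans 2° lon × 1° lat.
west -154.00, east -152.00.

-154.00, -152.00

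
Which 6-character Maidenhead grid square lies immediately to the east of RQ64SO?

Longitude subsquare s = 18; +1 → 19 = t.
The latitude characters are unchanged.

RQ64to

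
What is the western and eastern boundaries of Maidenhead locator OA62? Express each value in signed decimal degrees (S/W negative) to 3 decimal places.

112.000, 114.000

Field O=14, A=0: +14·20° lon, +0·10° lat → SW at lon 100°, lat -90°.
Square 6, 2: +6·2° lon, +2·1° lat → SW at lon 112°, lat -88°.
Cell spans 2° lon × 1° lat.
west 112.000, east 114.000.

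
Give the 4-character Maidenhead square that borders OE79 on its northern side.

OF70

Latitude square 9; +1 → 10, wraps to 0, carry into field.
Latitude field E = 4; +1 → 5 = F.
The longitude characters are unchanged.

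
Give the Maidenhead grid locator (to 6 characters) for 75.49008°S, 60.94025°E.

MB04lm

Offset from 180°W / 90°S: lon 240.9402°, lat 14.5099°.
Field: lon ⌊240.9402/20⌋ = 12 → M; lat ⌊14.5099/10⌋ = 1 → B.
Square: lon ⌊0.9402/2⌋ = 0; lat ⌊4.5099/1⌋ = 4.
Subsquare: lon ⌊0.9402/0.0833333⌋ = 11 → l; lat ⌊0.5099/0.0416667⌋ = 12 → m.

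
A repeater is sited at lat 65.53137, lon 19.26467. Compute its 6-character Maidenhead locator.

Offset from 180°W / 90°S: lon 199.2647°, lat 155.5314°.
Field: lon ⌊199.2647/20⌋ = 9 → J; lat ⌊155.5314/10⌋ = 15 → P.
Square: lon ⌊19.2647/2⌋ = 9; lat ⌊5.5314/1⌋ = 5.
Subsquare: lon ⌊1.2647/0.0833333⌋ = 15 → p; lat ⌊0.5314/0.0416667⌋ = 12 → m.

JP95pm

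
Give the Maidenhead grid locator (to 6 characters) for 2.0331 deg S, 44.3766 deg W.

GI77tx

Shift to the Maidenhead origin (180°W, 90°S): lon 135.6234, lat 87.9669.
Field (20°×10°, letters A–R): 135.6234/20 → 6 → G, 87.9669/10 → 8 → I; chars GI.
Square (2°×1°, digits 0–9): 15.6234/2 → 7, 7.9669/1 → 7; chars 77.
Subsquare (5′×2.5′, letters a–x): 1.6234/0.0833333 → 19 → t, 0.9669/0.0416667 → 23 → x; chars tx.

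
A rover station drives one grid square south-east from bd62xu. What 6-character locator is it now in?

Longitude subsquare x = 23; +1 → 24, wraps to 0 = a, carry into square.
Longitude square 6; +1 → 7.
Latitude subsquare u = 20; −1 → 19 = t.

BD72at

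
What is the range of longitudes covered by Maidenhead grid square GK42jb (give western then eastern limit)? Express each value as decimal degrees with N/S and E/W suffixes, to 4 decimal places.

51.2500° W, 51.1667° W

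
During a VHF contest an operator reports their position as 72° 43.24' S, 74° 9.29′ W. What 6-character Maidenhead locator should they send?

FB27wg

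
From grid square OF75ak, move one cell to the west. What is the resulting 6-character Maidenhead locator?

Longitude subsquare a = 0; −1 → -1, wraps to 23 = x, carry into square.
Longitude square 7; −1 → 6.
The latitude characters are unchanged.

OF65xk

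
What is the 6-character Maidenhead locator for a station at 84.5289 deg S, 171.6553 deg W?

AA45el

Offset from 180°W / 90°S: lon 8.3447°, lat 5.4711°.
Field: 8.3447/20 → 0 → A, 5.4711/10 → 0 → A; chars AA.
Square: 8.3447/2 → 4, 5.4711/1 → 5; chars 45.
Subsquare: 0.3447/0.0833333 → 4 → e, 0.4711/0.0416667 → 11 → l; chars el.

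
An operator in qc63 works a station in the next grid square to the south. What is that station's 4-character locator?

Latitude square 3; −1 → 2.
The longitude characters are unchanged.

QC62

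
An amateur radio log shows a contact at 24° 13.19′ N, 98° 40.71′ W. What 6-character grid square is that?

Add 180° to longitude and 90° to latitude: 81.3215, 114.2198.
Field (20°×10°, letters A–R): 81.3215/20 → 4 → E, 114.2198/10 → 11 → L; chars EL.
Square (2°×1°, digits 0–9): 1.3215/2 → 0, 4.2198/1 → 4; chars 04.
Subsquare (5′×2.5′, letters a–x): 1.3215/0.0833333 → 15 → p, 0.2198/0.0416667 → 5 → f; chars pf.

EL04pf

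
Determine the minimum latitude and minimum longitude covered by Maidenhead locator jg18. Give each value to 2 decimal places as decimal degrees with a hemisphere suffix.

Field J=9, G=6: +9·20° lon, +6·10° lat → SW at lon 0°, lat -30°.
Square 1, 8: +1·2° lon, +8·1° lat → SW at lon 2°, lat -22°.
latitude 22.00° S, longitude 2.00° E.

22.00° S, 2.00° E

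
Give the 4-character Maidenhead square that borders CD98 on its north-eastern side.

Longitude square 9; +1 → 10, wraps to 0, carry into field.
Longitude field C = 2; +1 → 3 = D.
Latitude square 8; +1 → 9.

DD09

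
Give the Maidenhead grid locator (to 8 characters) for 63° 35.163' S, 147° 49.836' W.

BC66cj09

Shift to the Maidenhead origin (180°W, 90°S): lon 32.16940, lat 26.41395.
Field: 32.16940/20 → 1 → B, 26.41395/10 → 2 → C; chars BC.
Square: 12.16940/2 → 6, 6.41395/1 → 6; chars 66.
Subsquare: 0.16940/0.0833333 → 2 → c, 0.41395/0.0416667 → 9 → j; chars cj.
Extended square: 0.00273/0.00833333 → 0, 0.03895/0.00416667 → 9; chars 09.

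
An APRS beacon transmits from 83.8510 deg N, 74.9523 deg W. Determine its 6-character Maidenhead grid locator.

FR23mu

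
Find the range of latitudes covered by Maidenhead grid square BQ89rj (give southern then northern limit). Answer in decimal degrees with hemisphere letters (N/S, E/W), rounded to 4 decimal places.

79.3750° N, 79.4167° N

Field B=1, Q=16: +1·20° lon, +16·10° lat → SW at lon -160°, lat 70°.
Square 8, 9: +8·2° lon, +9·1° lat → SW at lon -144°, lat 79°.
Subsquare r=17, j=9: +17·0.0833333° lon, +9·0.0416667° lat → SW at lon -142.583°, lat 79.375°.
Cell spans 0.0833333° lon × 0.0416667° lat.
south 79.3750° N, north 79.4167° N.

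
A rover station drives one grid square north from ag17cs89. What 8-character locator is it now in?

AG17ct80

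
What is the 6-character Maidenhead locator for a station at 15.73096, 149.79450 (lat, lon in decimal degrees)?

QK45vr

Shift to the Maidenhead origin (180°W, 90°S): lon 329.7945, lat 105.7310.
Field: lon ⌊329.7945/20⌋ = 16 → Q; lat ⌊105.7310/10⌋ = 10 → K.
Square: lon ⌊9.7945/2⌋ = 4; lat ⌊5.7310/1⌋ = 5.
Subsquare: lon ⌊1.7945/0.0833333⌋ = 21 → v; lat ⌊0.7310/0.0416667⌋ = 17 → r.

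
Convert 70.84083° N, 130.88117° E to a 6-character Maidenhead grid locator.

Offset from 180°W / 90°S: lon 310.8812°, lat 160.8408°.
Field: lon ⌊310.8812/20⌋ = 15 → P; lat ⌊160.8408/10⌋ = 16 → Q.
Square: lon ⌊10.8812/2⌋ = 5; lat ⌊0.8408/1⌋ = 0.
Subsquare: lon ⌊0.8812/0.0833333⌋ = 10 → k; lat ⌊0.8408/0.0416667⌋ = 20 → u.

PQ50ku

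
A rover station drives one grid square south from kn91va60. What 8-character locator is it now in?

Latitude extended square 0; −1 → -1, wraps to 9, carry into subsquare.
Latitude subsquare a = 0; −1 → -1, wraps to 23 = x, carry into square.
Latitude square 1; −1 → 0.
The longitude characters are unchanged.

KN90vx69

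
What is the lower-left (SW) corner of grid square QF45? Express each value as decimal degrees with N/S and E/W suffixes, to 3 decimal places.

Field Q=16, F=5: +16·20° lon, +5·10° lat → SW at lon 140°, lat -40°.
Square 4, 5: +4·2° lon, +5·1° lat → SW at lon 148°, lat -35°.
latitude 35.000° S, longitude 148.000° E.

35.000° S, 148.000° E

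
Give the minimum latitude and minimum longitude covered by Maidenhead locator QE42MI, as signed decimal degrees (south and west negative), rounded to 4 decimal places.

Field Q=16, E=4: +16·20° lon, +4·10° lat → SW at lon 140°, lat -50°.
Square 4, 2: +4·2° lon, +2·1° lat → SW at lon 148°, lat -48°.
Subsquare m=12, i=8: +12·0.0833333° lon, +8·0.0416667° lat → SW at lon 149°, lat -47.6667°.
latitude -47.6667, longitude 149.0000.

-47.6667, 149.0000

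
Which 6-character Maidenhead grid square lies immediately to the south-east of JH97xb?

Longitude subsquare x = 23; +1 → 24, wraps to 0 = a, carry into square.
Longitude square 9; +1 → 10, wraps to 0, carry into field.
Longitude field J = 9; +1 → 10 = K.
Latitude subsquare b = 1; −1 → 0 = a.

KH07aa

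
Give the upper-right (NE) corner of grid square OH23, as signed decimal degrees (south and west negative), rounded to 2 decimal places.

-16.00, 106.00

Field O=14, H=7: +14·20° lon, +7·10° lat → SW at lon 100°, lat -20°.
Square 2, 3: +2·2° lon, +3·1° lat → SW at lon 104°, lat -17°.
Cell spans 2° lon × 1° lat. NE corner is SW corner plus one full cell.
latitude -16.00, longitude 106.00.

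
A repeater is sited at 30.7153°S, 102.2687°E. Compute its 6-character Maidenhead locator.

OF19dg

Add 180° to longitude and 90° to latitude: 282.2687, 59.2847.
Field: lon ⌊282.2687/20⌋ = 14 → O; lat ⌊59.2847/10⌋ = 5 → F.
Square: lon ⌊2.2687/2⌋ = 1; lat ⌊9.2847/1⌋ = 9.
Subsquare: lon ⌊0.2687/0.0833333⌋ = 3 → d; lat ⌊0.2847/0.0416667⌋ = 6 → g.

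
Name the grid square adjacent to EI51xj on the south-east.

EI61ai

Longitude subsquare x = 23; +1 → 24, wraps to 0 = a, carry into square.
Longitude square 5; +1 → 6.
Latitude subsquare j = 9; −1 → 8 = i.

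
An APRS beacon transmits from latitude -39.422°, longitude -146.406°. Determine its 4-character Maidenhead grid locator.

Add 180° to longitude and 90° to latitude: 33.59, 50.58.
Field: 33.59/20 → 1 → B, 50.58/10 → 5 → F; chars BF.
Square: 13.59/2 → 6, 0.58/1 → 0; chars 60.

BF60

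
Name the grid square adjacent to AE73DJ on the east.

AE73ej

Longitude subsquare d = 3; +1 → 4 = e.
The latitude characters are unchanged.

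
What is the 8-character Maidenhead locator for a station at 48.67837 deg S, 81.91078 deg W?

EE91bh07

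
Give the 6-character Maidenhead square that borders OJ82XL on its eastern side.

Longitude subsquare x = 23; +1 → 24, wraps to 0 = a, carry into square.
Longitude square 8; +1 → 9.
The latitude characters are unchanged.

OJ92al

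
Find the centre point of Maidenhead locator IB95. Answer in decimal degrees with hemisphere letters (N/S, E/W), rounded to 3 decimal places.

74.500° S, 1.000° W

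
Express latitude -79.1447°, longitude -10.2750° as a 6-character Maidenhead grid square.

Shift to the Maidenhead origin (180°W, 90°S): lon 169.7250, lat 10.8553.
Field: 169.7250/20 → 8 → I, 10.8553/10 → 1 → B; chars IB.
Square: 9.7250/2 → 4, 0.8553/1 → 0; chars 40.
Subsquare: 1.7250/0.0833333 → 20 → u, 0.8553/0.0416667 → 20 → u; chars uu.

IB40uu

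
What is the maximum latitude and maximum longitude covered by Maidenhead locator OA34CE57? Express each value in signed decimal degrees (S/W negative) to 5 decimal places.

Field O=14, A=0: +14·20° lon, +0·10° lat → SW at lon 100°, lat -90°.
Square 3, 4: +3·2° lon, +4·1° lat → SW at lon 106°, lat -86°.
Subsquare c=2, e=4: +2·0.0833333° lon, +4·0.0416667° lat → SW at lon 106.167°, lat -85.8333°.
Extended square 5, 7: +5·0.00833333° lon, +7·0.00416667° lat → SW at lon 106.208°, lat -85.8042°.
Cell spans 0.00833333° lon × 0.00416667° lat. NE corner is SW corner plus one full cell.
latitude -85.80000, longitude 106.21667.

-85.80000, 106.21667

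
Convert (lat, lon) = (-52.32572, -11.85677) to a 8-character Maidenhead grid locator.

Offset from 180°W / 90°S: lon 168.14323°, lat 37.67428°.
Field (20°×10°, letters A–R): 168.14323/20 → 8 → I, 37.67428/10 → 3 → D; chars ID.
Square (2°×1°, digits 0–9): 8.14323/2 → 4, 7.67428/1 → 7; chars 47.
Subsquare (5′×2.5′, letters a–x): 0.14323/0.0833333 → 1 → b, 0.67428/0.0416667 → 16 → q; chars bq.
Extended square (30″×15″, digits 0–9): 0.05990/0.00833333 → 7, 0.00761/0.00416667 → 1; chars 71.

ID47bq71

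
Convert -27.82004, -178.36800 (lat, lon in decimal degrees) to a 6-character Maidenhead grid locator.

Add 180° to longitude and 90° to latitude: 1.6320, 62.1800.
Field (20°×10°, letters A–R): 1.6320/20 → 0 → A, 62.1800/10 → 6 → G; chars AG.
Square (2°×1°, digits 0–9): 1.6320/2 → 0, 2.1800/1 → 2; chars 02.
Subsquare (5′×2.5′, letters a–x): 1.6320/0.0833333 → 19 → t, 0.1800/0.0416667 → 4 → e; chars te.

AG02te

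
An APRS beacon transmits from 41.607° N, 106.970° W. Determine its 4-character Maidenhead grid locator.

Offset from 180°W / 90°S: lon 73.03°, lat 131.61°.
Field (20°×10°, letters A–R): lon ⌊73.03/20⌋ = 3 → D; lat ⌊131.61/10⌋ = 13 → N.
Square (2°×1°, digits 0–9): lon ⌊13.03/2⌋ = 6; lat ⌊1.61/1⌋ = 1.

DN61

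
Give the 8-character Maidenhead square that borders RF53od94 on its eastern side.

RF53pd04

Longitude extended square 9; +1 → 10, wraps to 0, carry into subsquare.
Longitude subsquare o = 14; +1 → 15 = p.
The latitude characters are unchanged.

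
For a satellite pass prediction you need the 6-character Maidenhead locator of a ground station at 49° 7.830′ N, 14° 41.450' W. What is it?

IN29pd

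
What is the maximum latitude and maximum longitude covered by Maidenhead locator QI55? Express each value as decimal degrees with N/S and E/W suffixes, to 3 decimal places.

4.000° S, 152.000° E

Field Q=16, I=8: +16·20° lon, +8·10° lat → SW at lon 140°, lat -10°.
Square 5, 5: +5·2° lon, +5·1° lat → SW at lon 150°, lat -5°.
Cell spans 2° lon × 1° lat. NE corner is SW corner plus one full cell.
latitude 4.000° S, longitude 152.000° E.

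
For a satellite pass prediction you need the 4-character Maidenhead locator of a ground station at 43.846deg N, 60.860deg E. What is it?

MN03

Add 180° to longitude and 90° to latitude: 240.86, 133.85.
Field (20°×10°, letters A–R): 240.86/20 → 12 → M, 133.85/10 → 13 → N; chars MN.
Square (2°×1°, digits 0–9): 0.86/2 → 0, 3.85/1 → 3; chars 03.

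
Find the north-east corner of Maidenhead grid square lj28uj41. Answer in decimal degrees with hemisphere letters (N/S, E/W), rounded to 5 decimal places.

8.38333° N, 45.70833° E

Field L=11, J=9: +11·20° lon, +9·10° lat → SW at lon 40°, lat 0°.
Square 2, 8: +2·2° lon, +8·1° lat → SW at lon 44°, lat 8°.
Subsquare u=20, j=9: +20·0.0833333° lon, +9·0.0416667° lat → SW at lon 45.6667°, lat 8.375°.
Extended square 4, 1: +4·0.00833333° lon, +1·0.00416667° lat → SW at lon 45.7°, lat 8.37917°.
Cell spans 0.00833333° lon × 0.00416667° lat. NE corner is SW corner plus one full cell.
latitude 8.38333° N, longitude 45.70833° E.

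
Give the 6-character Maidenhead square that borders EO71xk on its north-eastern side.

Longitude subsquare x = 23; +1 → 24, wraps to 0 = a, carry into square.
Longitude square 7; +1 → 8.
Latitude subsquare k = 10; +1 → 11 = l.

EO81al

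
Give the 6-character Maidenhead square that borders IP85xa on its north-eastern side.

Longitude subsquare x = 23; +1 → 24, wraps to 0 = a, carry into square.
Longitude square 8; +1 → 9.
Latitude subsquare a = 0; +1 → 1 = b.

IP95ab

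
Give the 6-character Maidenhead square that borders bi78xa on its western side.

BI78wa

Longitude subsquare x = 23; −1 → 22 = w.
The latitude characters are unchanged.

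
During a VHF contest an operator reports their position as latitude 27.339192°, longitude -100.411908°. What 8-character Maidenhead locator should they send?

DL97ti01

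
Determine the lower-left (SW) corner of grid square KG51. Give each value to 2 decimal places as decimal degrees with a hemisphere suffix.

Field K=10, G=6: +10·20° lon, +6·10° lat → SW at lon 20°, lat -30°.
Square 5, 1: +5·2° lon, +1·1° lat → SW at lon 30°, lat -29°.
latitude 29.00° S, longitude 30.00° E.

29.00° S, 30.00° E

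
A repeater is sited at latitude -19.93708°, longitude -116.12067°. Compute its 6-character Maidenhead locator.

DH10wb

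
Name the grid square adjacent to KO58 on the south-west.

KO47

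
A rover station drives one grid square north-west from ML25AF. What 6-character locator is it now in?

ML15xg

Longitude subsquare a = 0; −1 → -1, wraps to 23 = x, carry into square.
Longitude square 2; −1 → 1.
Latitude subsquare f = 5; +1 → 6 = g.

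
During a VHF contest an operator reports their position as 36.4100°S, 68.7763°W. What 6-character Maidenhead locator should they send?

FF53oo

Shift to the Maidenhead origin (180°W, 90°S): lon 111.2237, lat 53.5900.
Field: lon ⌊111.2237/20⌋ = 5 → F; lat ⌊53.5900/10⌋ = 5 → F.
Square: lon ⌊11.2237/2⌋ = 5; lat ⌊3.5900/1⌋ = 3.
Subsquare: lon ⌊1.2237/0.0833333⌋ = 14 → o; lat ⌊0.5900/0.0416667⌋ = 14 → o.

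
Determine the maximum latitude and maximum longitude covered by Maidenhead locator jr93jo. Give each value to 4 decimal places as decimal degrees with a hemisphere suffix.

Field J=9, R=17: +9·20° lon, +17·10° lat → SW at lon 0°, lat 80°.
Square 9, 3: +9·2° lon, +3·1° lat → SW at lon 18°, lat 83°.
Subsquare j=9, o=14: +9·0.0833333° lon, +14·0.0416667° lat → SW at lon 18.75°, lat 83.5833°.
Cell spans 0.0833333° lon × 0.0416667° lat. NE corner is SW corner plus one full cell.
latitude 83.6250° N, longitude 18.8333° E.

83.6250° N, 18.8333° E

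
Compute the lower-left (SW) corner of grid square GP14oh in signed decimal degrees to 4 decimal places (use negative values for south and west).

64.2917, -56.8333

Field G=6, P=15: +6·20° lon, +15·10° lat → SW at lon -60°, lat 60°.
Square 1, 4: +1·2° lon, +4·1° lat → SW at lon -58°, lat 64°.
Subsquare o=14, h=7: +14·0.0833333° lon, +7·0.0416667° lat → SW at lon -56.8333°, lat 64.2917°.
latitude 64.2917, longitude -56.8333.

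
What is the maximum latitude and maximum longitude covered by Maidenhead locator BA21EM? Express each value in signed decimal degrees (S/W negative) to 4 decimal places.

-88.4583, -155.5833

Field B=1, A=0: +1·20° lon, +0·10° lat → SW at lon -160°, lat -90°.
Square 2, 1: +2·2° lon, +1·1° lat → SW at lon -156°, lat -89°.
Subsquare e=4, m=12: +4·0.0833333° lon, +12·0.0416667° lat → SW at lon -155.667°, lat -88.5°.
Cell spans 0.0833333° lon × 0.0416667° lat. NE corner is SW corner plus one full cell.
latitude -88.4583, longitude -155.5833.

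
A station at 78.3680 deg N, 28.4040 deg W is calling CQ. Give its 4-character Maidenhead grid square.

Shift to the Maidenhead origin (180°W, 90°S): lon 151.60, lat 168.37.
Field: lon ⌊151.60/20⌋ = 7 → H; lat ⌊168.37/10⌋ = 16 → Q.
Square: lon ⌊11.60/2⌋ = 5; lat ⌊8.37/1⌋ = 8.

HQ58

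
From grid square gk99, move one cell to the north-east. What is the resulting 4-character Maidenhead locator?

Longitude square 9; +1 → 10, wraps to 0, carry into field.
Longitude field G = 6; +1 → 7 = H.
Latitude square 9; +1 → 10, wraps to 0, carry into field.
Latitude field K = 10; +1 → 11 = L.

HL00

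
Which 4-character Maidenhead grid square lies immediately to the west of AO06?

RO96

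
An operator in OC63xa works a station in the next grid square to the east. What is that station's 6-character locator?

Longitude subsquare x = 23; +1 → 24, wraps to 0 = a, carry into square.
Longitude square 6; +1 → 7.
The latitude characters are unchanged.

OC73aa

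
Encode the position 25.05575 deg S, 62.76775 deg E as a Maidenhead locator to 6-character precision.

MG14jw

Shift to the Maidenhead origin (180°W, 90°S): lon 242.7678, lat 64.9442.
Field: lon ⌊242.7678/20⌋ = 12 → M; lat ⌊64.9442/10⌋ = 6 → G.
Square: lon ⌊2.7678/2⌋ = 1; lat ⌊4.9442/1⌋ = 4.
Subsquare: lon ⌊0.7678/0.0833333⌋ = 9 → j; lat ⌊0.9442/0.0416667⌋ = 22 → w.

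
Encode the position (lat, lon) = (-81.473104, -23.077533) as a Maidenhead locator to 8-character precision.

HA88lm06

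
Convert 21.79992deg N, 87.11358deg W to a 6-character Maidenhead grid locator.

Add 180° to longitude and 90° to latitude: 92.8864, 111.7999.
Field: lon ⌊92.8864/20⌋ = 4 → E; lat ⌊111.7999/10⌋ = 11 → L.
Square: lon ⌊12.8864/2⌋ = 6; lat ⌊1.7999/1⌋ = 1.
Subsquare: lon ⌊0.8864/0.0833333⌋ = 10 → k; lat ⌊0.7999/0.0416667⌋ = 19 → t.

EL61kt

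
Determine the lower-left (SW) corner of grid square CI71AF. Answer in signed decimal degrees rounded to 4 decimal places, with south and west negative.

-8.7917, -126.0000

Field C=2, I=8: +2·20° lon, +8·10° lat → SW at lon -140°, lat -10°.
Square 7, 1: +7·2° lon, +1·1° lat → SW at lon -126°, lat -9°.
Subsquare a=0, f=5: +0·0.0833333° lon, +5·0.0416667° lat → SW at lon -126°, lat -8.79167°.
latitude -8.7917, longitude -126.0000.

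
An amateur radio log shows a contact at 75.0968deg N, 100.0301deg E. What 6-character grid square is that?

OQ05ac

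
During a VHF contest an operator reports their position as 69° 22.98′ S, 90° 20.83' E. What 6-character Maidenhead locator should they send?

Offset from 180°W / 90°S: lon 270.3472°, lat 20.6170°.
Field: lon ⌊270.3472/20⌋ = 13 → N; lat ⌊20.6170/10⌋ = 2 → C.
Square: lon ⌊10.3472/2⌋ = 5; lat ⌊0.6170/1⌋ = 0.
Subsquare: lon ⌊0.3472/0.0833333⌋ = 4 → e; lat ⌊0.6170/0.0416667⌋ = 14 → o.

NC50eo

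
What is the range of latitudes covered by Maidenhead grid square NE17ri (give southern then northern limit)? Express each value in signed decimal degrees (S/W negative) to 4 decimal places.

Field N=13, E=4: +13·20° lon, +4·10° lat → SW at lon 80°, lat -50°.
Square 1, 7: +1·2° lon, +7·1° lat → SW at lon 82°, lat -43°.
Subsquare r=17, i=8: +17·0.0833333° lon, +8·0.0416667° lat → SW at lon 83.4167°, lat -42.6667°.
Cell spans 0.0833333° lon × 0.0416667° lat.
south -42.6667, north -42.6250.

-42.6667, -42.6250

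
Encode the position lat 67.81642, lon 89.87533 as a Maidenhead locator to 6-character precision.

NP47wt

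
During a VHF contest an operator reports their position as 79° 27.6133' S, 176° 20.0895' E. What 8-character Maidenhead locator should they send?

Shift to the Maidenhead origin (180°W, 90°S): lon 356.33483, lat 10.53978.
Field (20°×10°, letters A–R): 356.33483/20 → 17 → R, 10.53978/10 → 1 → B; chars RB.
Square (2°×1°, digits 0–9): 16.33483/2 → 8, 0.53978/1 → 0; chars 80.
Subsquare (5′×2.5′, letters a–x): 0.33483/0.0833333 → 4 → e, 0.53978/0.0416667 → 12 → m; chars em.
Extended square (30″×15″, digits 0–9): 0.00149/0.00833333 → 0, 0.03978/0.00416667 → 9; chars 09.

RB80em09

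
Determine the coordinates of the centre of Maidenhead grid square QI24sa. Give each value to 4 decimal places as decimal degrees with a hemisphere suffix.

Field Q=16, I=8: +16·20° lon, +8·10° lat → SW at lon 140°, lat -10°.
Square 2, 4: +2·2° lon, +4·1° lat → SW at lon 144°, lat -6°.
Subsquare s=18, a=0: +18·0.0833333° lon, +0·0.0416667° lat → SW at lon 145.5°, lat -6°.
Cell spans 0.0833333° lon × 0.0416667° lat. Centre is SW corner plus half of each.
latitude 5.9792° S, longitude 145.5417° E.

5.9792° S, 145.5417° E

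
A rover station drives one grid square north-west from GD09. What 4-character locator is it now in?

FE90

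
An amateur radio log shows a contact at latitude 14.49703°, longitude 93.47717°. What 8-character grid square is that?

NK64rl79

Offset from 180°W / 90°S: lon 273.47717°, lat 104.49703°.
Field (20°×10°, letters A–R): lon ⌊273.47717/20⌋ = 13 → N; lat ⌊104.49703/10⌋ = 10 → K.
Square (2°×1°, digits 0–9): lon ⌊13.47717/2⌋ = 6; lat ⌊4.49703/1⌋ = 4.
Subsquare (5′×2.5′, letters a–x): lon ⌊1.47717/0.0833333⌋ = 17 → r; lat ⌊0.49703/0.0416667⌋ = 11 → l.
Extended square (30″×15″, digits 0–9): lon ⌊0.06050/0.00833333⌋ = 7; lat ⌊0.03870/0.00416667⌋ = 9.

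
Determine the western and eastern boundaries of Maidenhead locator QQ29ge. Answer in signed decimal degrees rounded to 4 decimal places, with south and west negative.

144.5000, 144.5833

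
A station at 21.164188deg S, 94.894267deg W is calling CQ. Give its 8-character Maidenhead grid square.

Add 180° to longitude and 90° to latitude: 85.10573, 68.83581.
Field: 85.10573/20 → 4 → E, 68.83581/10 → 6 → G; chars EG.
Square: 5.10573/2 → 2, 8.83581/1 → 8; chars 28.
Subsquare: 1.10573/0.0833333 → 13 → n, 0.83581/0.0416667 → 20 → u; chars nu.
Extended square: 0.02240/0.00833333 → 2, 0.00248/0.00416667 → 0; chars 20.

EG28nu20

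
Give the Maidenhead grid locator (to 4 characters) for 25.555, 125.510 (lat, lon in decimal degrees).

PL25

Offset from 180°W / 90°S: lon 305.51°, lat 115.56°.
Field: 305.51/20 → 15 → P, 115.56/10 → 11 → L; chars PL.
Square: 5.51/2 → 2, 5.56/1 → 5; chars 25.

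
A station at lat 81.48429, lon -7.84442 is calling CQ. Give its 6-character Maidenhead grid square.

Add 180° to longitude and 90° to latitude: 172.1556, 171.4843.
Field: lon ⌊172.1556/20⌋ = 8 → I; lat ⌊171.4843/10⌋ = 17 → R.
Square: lon ⌊12.1556/2⌋ = 6; lat ⌊1.4843/1⌋ = 1.
Subsquare: lon ⌊0.1556/0.0833333⌋ = 1 → b; lat ⌊0.4843/0.0416667⌋ = 11 → l.

IR61bl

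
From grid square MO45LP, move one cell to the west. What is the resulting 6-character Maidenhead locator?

Longitude subsquare l = 11; −1 → 10 = k.
The latitude characters are unchanged.

MO45kp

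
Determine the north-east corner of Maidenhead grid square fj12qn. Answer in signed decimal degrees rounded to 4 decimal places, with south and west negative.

2.5833, -76.5833

Field F=5, J=9: +5·20° lon, +9·10° lat → SW at lon -80°, lat 0°.
Square 1, 2: +1·2° lon, +2·1° lat → SW at lon -78°, lat 2°.
Subsquare q=16, n=13: +16·0.0833333° lon, +13·0.0416667° lat → SW at lon -76.6667°, lat 2.54167°.
Cell spans 0.0833333° lon × 0.0416667° lat. NE corner is SW corner plus one full cell.
latitude 2.5833, longitude -76.5833.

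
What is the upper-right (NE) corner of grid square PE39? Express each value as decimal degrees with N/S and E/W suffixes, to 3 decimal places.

40.000° S, 128.000° E

Field P=15, E=4: +15·20° lon, +4·10° lat → SW at lon 120°, lat -50°.
Square 3, 9: +3·2° lon, +9·1° lat → SW at lon 126°, lat -41°.
Cell spans 2° lon × 1° lat. NE corner is SW corner plus one full cell.
latitude 40.000° S, longitude 128.000° E.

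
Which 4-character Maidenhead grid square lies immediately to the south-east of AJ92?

BJ01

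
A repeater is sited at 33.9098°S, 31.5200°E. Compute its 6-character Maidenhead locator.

Offset from 180°W / 90°S: lon 211.5200°, lat 56.0902°.
Field: lon ⌊211.5200/20⌋ = 10 → K; lat ⌊56.0902/10⌋ = 5 → F.
Square: lon ⌊11.5200/2⌋ = 5; lat ⌊6.0902/1⌋ = 6.
Subsquare: lon ⌊1.5200/0.0833333⌋ = 18 → s; lat ⌊0.0902/0.0416667⌋ = 2 → c.

KF56sc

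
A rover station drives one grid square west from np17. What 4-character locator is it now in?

NP07

Longitude square 1; −1 → 0.
The latitude characters are unchanged.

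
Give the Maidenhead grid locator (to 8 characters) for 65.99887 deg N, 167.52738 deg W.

AP65fx69

Shift to the Maidenhead origin (180°W, 90°S): lon 12.47262, lat 155.99887.
Field: 12.47262/20 → 0 → A, 155.99887/10 → 15 → P; chars AP.
Square: 12.47262/2 → 6, 5.99887/1 → 5; chars 65.
Subsquare: 0.47262/0.0833333 → 5 → f, 0.99887/0.0416667 → 23 → x; chars fx.
Extended square: 0.05595/0.00833333 → 6, 0.04054/0.00416667 → 9; chars 69.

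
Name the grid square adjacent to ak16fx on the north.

AK17fa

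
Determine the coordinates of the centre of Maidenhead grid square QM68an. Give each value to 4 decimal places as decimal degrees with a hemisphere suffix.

38.5625° N, 152.0417° E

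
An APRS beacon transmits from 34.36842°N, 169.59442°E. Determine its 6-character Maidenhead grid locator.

Offset from 180°W / 90°S: lon 349.5944°, lat 124.3684°.
Field (20°×10°, letters A–R): 349.5944/20 → 17 → R, 124.3684/10 → 12 → M; chars RM.
Square (2°×1°, digits 0–9): 9.5944/2 → 4, 4.3684/1 → 4; chars 44.
Subsquare (5′×2.5′, letters a–x): 1.5944/0.0833333 → 19 → t, 0.3684/0.0416667 → 8 → i; chars ti.

RM44ti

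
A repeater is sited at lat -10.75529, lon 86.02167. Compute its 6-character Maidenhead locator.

NH39af

Offset from 180°W / 90°S: lon 266.0217°, lat 79.2447°.
Field (20°×10°, letters A–R): lon ⌊266.0217/20⌋ = 13 → N; lat ⌊79.2447/10⌋ = 7 → H.
Square (2°×1°, digits 0–9): lon ⌊6.0217/2⌋ = 3; lat ⌊9.2447/1⌋ = 9.
Subsquare (5′×2.5′, letters a–x): lon ⌊0.0217/0.0833333⌋ = 0 → a; lat ⌊0.2447/0.0416667⌋ = 5 → f.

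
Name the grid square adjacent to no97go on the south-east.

Longitude subsquare g = 6; +1 → 7 = h.
Latitude subsquare o = 14; −1 → 13 = n.

NO97hn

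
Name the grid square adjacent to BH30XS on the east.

BH40as

Longitude subsquare x = 23; +1 → 24, wraps to 0 = a, carry into square.
Longitude square 3; +1 → 4.
The latitude characters are unchanged.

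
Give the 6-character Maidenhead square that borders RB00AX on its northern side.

RB01aa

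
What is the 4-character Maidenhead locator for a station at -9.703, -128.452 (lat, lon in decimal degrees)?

Shift to the Maidenhead origin (180°W, 90°S): lon 51.55, lat 80.30.
Field (20°×10°, letters A–R): lon ⌊51.55/20⌋ = 2 → C; lat ⌊80.30/10⌋ = 8 → I.
Square (2°×1°, digits 0–9): lon ⌊11.55/2⌋ = 5; lat ⌊0.30/1⌋ = 0.

CI50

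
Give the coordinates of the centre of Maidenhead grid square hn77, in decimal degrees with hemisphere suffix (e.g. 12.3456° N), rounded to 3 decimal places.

47.500° N, 25.000° W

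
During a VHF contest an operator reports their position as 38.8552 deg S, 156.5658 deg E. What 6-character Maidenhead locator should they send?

Offset from 180°W / 90°S: lon 336.5658°, lat 51.1448°.
Field: lon ⌊336.5658/20⌋ = 16 → Q; lat ⌊51.1448/10⌋ = 5 → F.
Square: lon ⌊16.5658/2⌋ = 8; lat ⌊1.1448/1⌋ = 1.
Subsquare: lon ⌊0.5658/0.0833333⌋ = 6 → g; lat ⌊0.1448/0.0416667⌋ = 3 → d.

QF81gd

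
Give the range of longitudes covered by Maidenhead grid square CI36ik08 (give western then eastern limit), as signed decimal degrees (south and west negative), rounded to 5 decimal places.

-133.33333, -133.32500

Field C=2, I=8: +2·20° lon, +8·10° lat → SW at lon -140°, lat -10°.
Square 3, 6: +3·2° lon, +6·1° lat → SW at lon -134°, lat -4°.
Subsquare i=8, k=10: +8·0.0833333° lon, +10·0.0416667° lat → SW at lon -133.333°, lat -3.58333°.
Extended square 0, 8: +0·0.00833333° lon, +8·0.00416667° lat → SW at lon -133.333°, lat -3.55°.
Cell spans 0.00833333° lon × 0.00416667° lat.
west -133.33333, east -133.32500.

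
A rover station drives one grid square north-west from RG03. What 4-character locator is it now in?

QG94

Longitude square 0; −1 → -1, wraps to 9, carry into field.
Longitude field R = 17; −1 → 16 = Q.
Latitude square 3; +1 → 4.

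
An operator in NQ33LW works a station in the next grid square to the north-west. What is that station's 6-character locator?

Longitude subsquare l = 11; −1 → 10 = k.
Latitude subsquare w = 22; +1 → 23 = x.

NQ33kx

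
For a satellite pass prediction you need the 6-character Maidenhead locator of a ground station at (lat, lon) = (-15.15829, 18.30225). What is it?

JH94du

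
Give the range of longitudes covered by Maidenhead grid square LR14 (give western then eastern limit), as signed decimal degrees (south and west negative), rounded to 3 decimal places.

42.000, 44.000

Field L=11, R=17: +11·20° lon, +17·10° lat → SW at lon 40°, lat 80°.
Square 1, 4: +1·2° lon, +4·1° lat → SW at lon 42°, lat 84°.
Cell spans 2° lon × 1° lat.
west 42.000, east 44.000.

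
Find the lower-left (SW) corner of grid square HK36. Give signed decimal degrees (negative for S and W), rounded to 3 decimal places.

Field H=7, K=10: +7·20° lon, +10·10° lat → SW at lon -40°, lat 10°.
Square 3, 6: +3·2° lon, +6·1° lat → SW at lon -34°, lat 16°.
latitude 16.000, longitude -34.000.

16.000, -34.000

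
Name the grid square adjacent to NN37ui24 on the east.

NN37ui34

Longitude extended square 2; +1 → 3.
The latitude characters are unchanged.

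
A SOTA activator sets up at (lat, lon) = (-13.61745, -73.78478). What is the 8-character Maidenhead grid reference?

Shift to the Maidenhead origin (180°W, 90°S): lon 106.21522, lat 76.38255.
Field: 106.21522/20 → 5 → F, 76.38255/10 → 7 → H; chars FH.
Square: 6.21522/2 → 3, 6.38255/1 → 6; chars 36.
Subsquare: 0.21522/0.0833333 → 2 → c, 0.38255/0.0416667 → 9 → j; chars cj.
Extended square: 0.04855/0.00833333 → 5, 0.00755/0.00416667 → 1; chars 51.

FH36cj51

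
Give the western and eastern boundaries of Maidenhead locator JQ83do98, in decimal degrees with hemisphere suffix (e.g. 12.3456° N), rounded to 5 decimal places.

16.32500° E, 16.33333° E

Field J=9, Q=16: +9·20° lon, +16·10° lat → SW at lon 0°, lat 70°.
Square 8, 3: +8·2° lon, +3·1° lat → SW at lon 16°, lat 73°.
Subsquare d=3, o=14: +3·0.0833333° lon, +14·0.0416667° lat → SW at lon 16.25°, lat 73.5833°.
Extended square 9, 8: +9·0.00833333° lon, +8·0.00416667° lat → SW at lon 16.325°, lat 73.6167°.
Cell spans 0.00833333° lon × 0.00416667° lat.
west 16.32500° E, east 16.33333° E.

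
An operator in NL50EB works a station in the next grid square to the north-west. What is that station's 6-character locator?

Longitude subsquare e = 4; −1 → 3 = d.
Latitude subsquare b = 1; +1 → 2 = c.

NL50dc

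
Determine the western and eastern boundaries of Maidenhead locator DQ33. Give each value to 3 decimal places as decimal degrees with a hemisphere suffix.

Field D=3, Q=16: +3·20° lon, +16·10° lat → SW at lon -120°, lat 70°.
Square 3, 3: +3·2° lon, +3·1° lat → SW at lon -114°, lat 73°.
Cell spans 2° lon × 1° lat.
west 114.000° W, east 112.000° W.

114.000° W, 112.000° W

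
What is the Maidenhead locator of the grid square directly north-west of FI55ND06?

FI55md97

Longitude extended square 0; −1 → -1, wraps to 9, carry into subsquare.
Longitude subsquare n = 13; −1 → 12 = m.
Latitude extended square 6; +1 → 7.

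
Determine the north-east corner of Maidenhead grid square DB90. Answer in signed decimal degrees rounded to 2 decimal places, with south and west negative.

-79.00, -100.00

Field D=3, B=1: +3·20° lon, +1·10° lat → SW at lon -120°, lat -80°.
Square 9, 0: +9·2° lon, +0·1° lat → SW at lon -102°, lat -80°.
Cell spans 2° lon × 1° lat. NE corner is SW corner plus one full cell.
latitude -79.00, longitude -100.00.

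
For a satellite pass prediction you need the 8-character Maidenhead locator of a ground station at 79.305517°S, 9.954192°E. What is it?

JB40xq46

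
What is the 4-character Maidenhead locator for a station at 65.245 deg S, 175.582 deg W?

AC24

Offset from 180°W / 90°S: lon 4.42°, lat 24.75°.
Field: lon ⌊4.42/20⌋ = 0 → A; lat ⌊24.75/10⌋ = 2 → C.
Square: lon ⌊4.42/2⌋ = 2; lat ⌊4.75/1⌋ = 4.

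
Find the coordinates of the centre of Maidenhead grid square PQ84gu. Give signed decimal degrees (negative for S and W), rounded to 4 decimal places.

74.8542, 136.5417

Field P=15, Q=16: +15·20° lon, +16·10° lat → SW at lon 120°, lat 70°.
Square 8, 4: +8·2° lon, +4·1° lat → SW at lon 136°, lat 74°.
Subsquare g=6, u=20: +6·0.0833333° lon, +20·0.0416667° lat → SW at lon 136.5°, lat 74.8333°.
Cell spans 0.0833333° lon × 0.0416667° lat. Centre is SW corner plus half of each.
latitude 74.8542, longitude 136.5417.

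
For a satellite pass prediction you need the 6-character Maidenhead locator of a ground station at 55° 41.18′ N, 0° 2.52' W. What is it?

Offset from 180°W / 90°S: lon 179.9580°, lat 145.6863°.
Field: lon ⌊179.9580/20⌋ = 8 → I; lat ⌊145.6863/10⌋ = 14 → O.
Square: lon ⌊19.9580/2⌋ = 9; lat ⌊5.6863/1⌋ = 5.
Subsquare: lon ⌊1.9580/0.0833333⌋ = 23 → x; lat ⌊0.6863/0.0416667⌋ = 16 → q.

IO95xq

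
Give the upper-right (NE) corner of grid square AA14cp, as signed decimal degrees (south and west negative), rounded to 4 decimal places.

-85.3333, -177.7500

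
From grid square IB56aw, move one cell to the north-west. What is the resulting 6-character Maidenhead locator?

IB46xx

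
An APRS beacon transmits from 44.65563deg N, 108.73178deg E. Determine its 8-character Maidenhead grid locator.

ON44ip77

Add 180° to longitude and 90° to latitude: 288.73178, 134.65563.
Field (20°×10°, letters A–R): 288.73178/20 → 14 → O, 134.65563/10 → 13 → N; chars ON.
Square (2°×1°, digits 0–9): 8.73178/2 → 4, 4.65563/1 → 4; chars 44.
Subsquare (5′×2.5′, letters a–x): 0.73178/0.0833333 → 8 → i, 0.65563/0.0416667 → 15 → p; chars ip.
Extended square (30″×15″, digits 0–9): 0.06511/0.00833333 → 7, 0.03063/0.00416667 → 7; chars 77.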